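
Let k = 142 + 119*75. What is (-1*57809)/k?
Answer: -57809/9067 ≈ -6.3758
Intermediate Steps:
k = 9067 (k = 142 + 8925 = 9067)
(-1*57809)/k = -1*57809/9067 = -57809*1/9067 = -57809/9067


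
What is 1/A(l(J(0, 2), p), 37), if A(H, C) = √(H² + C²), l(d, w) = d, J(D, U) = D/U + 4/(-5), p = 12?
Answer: 5*√34241/34241 ≈ 0.027021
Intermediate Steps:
J(D, U) = -⅘ + D/U (J(D, U) = D/U + 4*(-⅕) = D/U - ⅘ = -⅘ + D/U)
A(H, C) = √(C² + H²)
1/A(l(J(0, 2), p), 37) = 1/(√(37² + (-⅘ + 0/2)²)) = 1/(√(1369 + (-⅘ + 0*(½))²)) = 1/(√(1369 + (-⅘ + 0)²)) = 1/(√(1369 + (-⅘)²)) = 1/(√(1369 + 16/25)) = 1/(√(34241/25)) = 1/(√34241/5) = 5*√34241/34241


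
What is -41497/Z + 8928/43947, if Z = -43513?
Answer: 245794747/212473979 ≈ 1.1568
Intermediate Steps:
-41497/Z + 8928/43947 = -41497/(-43513) + 8928/43947 = -41497*(-1/43513) + 8928*(1/43947) = 41497/43513 + 992/4883 = 245794747/212473979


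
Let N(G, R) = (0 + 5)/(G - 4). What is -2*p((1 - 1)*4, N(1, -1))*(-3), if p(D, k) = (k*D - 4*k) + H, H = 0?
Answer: 40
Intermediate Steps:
N(G, R) = 5/(-4 + G)
p(D, k) = -4*k + D*k (p(D, k) = (k*D - 4*k) + 0 = (D*k - 4*k) + 0 = (-4*k + D*k) + 0 = -4*k + D*k)
-2*p((1 - 1)*4, N(1, -1))*(-3) = -2*5/(-4 + 1)*(-4 + (1 - 1)*4)*(-3) = -2*5/(-3)*(-4 + 0*4)*(-3) = -2*5*(-⅓)*(-4 + 0)*(-3) = -(-10)*(-4)/3*(-3) = -2*20/3*(-3) = -40/3*(-3) = 40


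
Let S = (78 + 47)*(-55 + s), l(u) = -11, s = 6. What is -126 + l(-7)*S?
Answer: 67249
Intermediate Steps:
S = -6125 (S = (78 + 47)*(-55 + 6) = 125*(-49) = -6125)
-126 + l(-7)*S = -126 - 11*(-6125) = -126 + 67375 = 67249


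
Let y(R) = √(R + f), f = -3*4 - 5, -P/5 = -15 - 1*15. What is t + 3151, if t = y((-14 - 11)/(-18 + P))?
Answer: 3151 + I*√74877/66 ≈ 3151.0 + 4.146*I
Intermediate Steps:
P = 150 (P = -5*(-15 - 1*15) = -5*(-15 - 15) = -5*(-30) = 150)
f = -17 (f = -12 - 5 = -17)
y(R) = √(-17 + R) (y(R) = √(R - 17) = √(-17 + R))
t = I*√74877/66 (t = √(-17 + (-14 - 11)/(-18 + 150)) = √(-17 - 25/132) = √(-2269/132) = I*√74877/66 ≈ 4.146*I)
t + 3151 = I*√74877/66 + 3151 = 3151 + I*√74877/66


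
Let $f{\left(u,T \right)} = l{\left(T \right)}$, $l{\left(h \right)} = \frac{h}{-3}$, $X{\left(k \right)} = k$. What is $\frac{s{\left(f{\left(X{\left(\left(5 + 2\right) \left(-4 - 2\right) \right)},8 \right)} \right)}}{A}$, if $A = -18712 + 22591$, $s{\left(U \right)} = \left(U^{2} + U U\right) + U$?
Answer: $\frac{104}{34911} \approx 0.002979$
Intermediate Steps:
$l{\left(h \right)} = - \frac{h}{3}$ ($l{\left(h \right)} = h \left(- \frac{1}{3}\right) = - \frac{h}{3}$)
$f{\left(u,T \right)} = - \frac{T}{3}$
$s{\left(U \right)} = U + 2 U^{2}$ ($s{\left(U \right)} = \left(U^{2} + U^{2}\right) + U = 2 U^{2} + U = U + 2 U^{2}$)
$A = 3879$
$\frac{s{\left(f{\left(X{\left(\left(5 + 2\right) \left(-4 - 2\right) \right)},8 \right)} \right)}}{A} = \frac{\left(- \frac{1}{3}\right) 8 \left(1 + 2 \left(\left(- \frac{1}{3}\right) 8\right)\right)}{3879} = - \frac{8 \left(1 + 2 \left(- \frac{8}{3}\right)\right)}{3} \cdot \frac{1}{3879} = - \frac{8 \left(1 - \frac{16}{3}\right)}{3} \cdot \frac{1}{3879} = \left(- \frac{8}{3}\right) \left(- \frac{13}{3}\right) \frac{1}{3879} = \frac{104}{9} \cdot \frac{1}{3879} = \frac{104}{34911}$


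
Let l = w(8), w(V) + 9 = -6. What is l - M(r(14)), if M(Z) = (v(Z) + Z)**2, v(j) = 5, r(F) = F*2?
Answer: -1104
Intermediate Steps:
w(V) = -15 (w(V) = -9 - 6 = -15)
r(F) = 2*F
l = -15
M(Z) = (5 + Z)**2
l - M(r(14)) = -15 - (5 + 2*14)**2 = -15 - (5 + 28)**2 = -15 - 1*33**2 = -15 - 1*1089 = -15 - 1089 = -1104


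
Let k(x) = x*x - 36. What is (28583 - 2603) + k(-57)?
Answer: 29193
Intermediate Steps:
k(x) = -36 + x² (k(x) = x² - 36 = -36 + x²)
(28583 - 2603) + k(-57) = (28583 - 2603) + (-36 + (-57)²) = 25980 + (-36 + 3249) = 25980 + 3213 = 29193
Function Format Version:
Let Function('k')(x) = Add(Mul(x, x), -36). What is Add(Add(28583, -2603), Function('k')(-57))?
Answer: 29193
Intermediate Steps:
Function('k')(x) = Add(-36, Pow(x, 2)) (Function('k')(x) = Add(Pow(x, 2), -36) = Add(-36, Pow(x, 2)))
Add(Add(28583, -2603), Function('k')(-57)) = Add(Add(28583, -2603), Add(-36, Pow(-57, 2))) = Add(25980, Add(-36, 3249)) = Add(25980, 3213) = 29193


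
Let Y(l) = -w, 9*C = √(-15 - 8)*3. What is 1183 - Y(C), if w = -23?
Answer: 1160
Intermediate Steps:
C = I*√23/3 (C = (√(-15 - 8)*3)/9 = (√(-23)*3)/9 = ((I*√23)*3)/9 = (3*I*√23)/9 = I*√23/3 ≈ 1.5986*I)
Y(l) = 23 (Y(l) = -1*(-23) = 23)
1183 - Y(C) = 1183 - 1*23 = 1183 - 23 = 1160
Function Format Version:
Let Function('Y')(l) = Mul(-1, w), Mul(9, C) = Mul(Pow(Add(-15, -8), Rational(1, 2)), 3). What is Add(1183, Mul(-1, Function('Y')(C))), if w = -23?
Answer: 1160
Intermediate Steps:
C = Mul(Rational(1, 3), I, Pow(23, Rational(1, 2))) (C = Mul(Rational(1, 9), Mul(Pow(Add(-15, -8), Rational(1, 2)), 3)) = Mul(Rational(1, 9), Mul(Pow(-23, Rational(1, 2)), 3)) = Mul(Rational(1, 9), Mul(Mul(I, Pow(23, Rational(1, 2))), 3)) = Mul(Rational(1, 9), Mul(3, I, Pow(23, Rational(1, 2)))) = Mul(Rational(1, 3), I, Pow(23, Rational(1, 2))) ≈ Mul(1.5986, I))
Function('Y')(l) = 23 (Function('Y')(l) = Mul(-1, -23) = 23)
Add(1183, Mul(-1, Function('Y')(C))) = Add(1183, Mul(-1, 23)) = Add(1183, -23) = 1160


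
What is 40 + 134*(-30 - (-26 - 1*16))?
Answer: 1648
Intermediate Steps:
40 + 134*(-30 - (-26 - 1*16)) = 40 + 134*(-30 - (-26 - 16)) = 40 + 134*(-30 - 1*(-42)) = 40 + 134*(-30 + 42) = 40 + 134*12 = 40 + 1608 = 1648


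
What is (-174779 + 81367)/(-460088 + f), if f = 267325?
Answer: 93412/192763 ≈ 0.48460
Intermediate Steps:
(-174779 + 81367)/(-460088 + f) = (-174779 + 81367)/(-460088 + 267325) = -93412/(-192763) = -93412*(-1/192763) = 93412/192763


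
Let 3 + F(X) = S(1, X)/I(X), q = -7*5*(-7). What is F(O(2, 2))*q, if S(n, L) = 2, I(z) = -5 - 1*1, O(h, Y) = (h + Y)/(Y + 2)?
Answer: -2450/3 ≈ -816.67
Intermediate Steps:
O(h, Y) = (Y + h)/(2 + Y)
I(z) = -6 (I(z) = -5 - 1 = -6)
q = 245 (q = -35*(-7) = 245)
F(X) = -10/3 (F(X) = -3 + 2/(-6) = -3 + 2*(-⅙) = -3 - ⅓ = -10/3)
F(O(2, 2))*q = -10/3*245 = -2450/3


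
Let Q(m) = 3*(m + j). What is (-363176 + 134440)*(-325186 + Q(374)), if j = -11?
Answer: 74132651392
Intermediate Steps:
Q(m) = -33 + 3*m (Q(m) = 3*(m - 11) = 3*(-11 + m) = -33 + 3*m)
(-363176 + 134440)*(-325186 + Q(374)) = (-363176 + 134440)*(-325186 + (-33 + 3*374)) = -228736*(-325186 + (-33 + 1122)) = -228736*(-325186 + 1089) = -228736*(-324097) = 74132651392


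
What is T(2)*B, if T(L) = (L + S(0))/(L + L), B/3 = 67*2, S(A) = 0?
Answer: 201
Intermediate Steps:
B = 402 (B = 3*(67*2) = 3*134 = 402)
T(L) = ½ (T(L) = (L + 0)/(L + L) = L/((2*L)) = L*(1/(2*L)) = ½)
T(2)*B = (½)*402 = 201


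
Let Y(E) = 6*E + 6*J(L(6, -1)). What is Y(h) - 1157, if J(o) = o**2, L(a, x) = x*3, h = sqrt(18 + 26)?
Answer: -1103 + 12*sqrt(11) ≈ -1063.2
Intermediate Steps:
h = 2*sqrt(11) (h = sqrt(44) = 2*sqrt(11) ≈ 6.6332)
L(a, x) = 3*x
Y(E) = 54 + 6*E (Y(E) = 6*E + 6*(3*(-1))**2 = 6*E + 6*(-3)**2 = 6*E + 6*9 = 6*E + 54 = 54 + 6*E)
Y(h) - 1157 = (54 + 6*(2*sqrt(11))) - 1157 = (54 + 12*sqrt(11)) - 1157 = -1103 + 12*sqrt(11)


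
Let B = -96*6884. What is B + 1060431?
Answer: 399567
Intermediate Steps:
B = -660864
B + 1060431 = -660864 + 1060431 = 399567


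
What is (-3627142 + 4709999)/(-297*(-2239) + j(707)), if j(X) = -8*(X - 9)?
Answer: 1082857/659399 ≈ 1.6422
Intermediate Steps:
j(X) = 72 - 8*X (j(X) = -8*(-9 + X) = 72 - 8*X)
(-3627142 + 4709999)/(-297*(-2239) + j(707)) = (-3627142 + 4709999)/(-297*(-2239) + (72 - 8*707)) = 1082857/(664983 + (72 - 5656)) = 1082857/(664983 - 5584) = 1082857/659399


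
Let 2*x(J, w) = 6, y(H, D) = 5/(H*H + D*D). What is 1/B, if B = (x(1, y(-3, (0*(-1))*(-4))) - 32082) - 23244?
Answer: -1/55323 ≈ -1.8076e-5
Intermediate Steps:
y(H, D) = 5/(D**2 + H**2) (y(H, D) = 5/(H**2 + D**2) = 5/(D**2 + H**2))
x(J, w) = 3 (x(J, w) = (1/2)*6 = 3)
B = -55323 (B = (3 - 32082) - 23244 = -32079 - 23244 = -55323)
1/B = 1/(-55323) = -1/55323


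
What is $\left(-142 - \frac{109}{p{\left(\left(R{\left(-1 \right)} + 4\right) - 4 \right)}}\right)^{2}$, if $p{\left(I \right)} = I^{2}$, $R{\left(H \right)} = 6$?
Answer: $\frac{27258841}{1296} \approx 21033.0$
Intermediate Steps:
$\left(-142 - \frac{109}{p{\left(\left(R{\left(-1 \right)} + 4\right) - 4 \right)}}\right)^{2} = \left(-142 - \frac{109}{\left(\left(6 + 4\right) - 4\right)^{2}}\right)^{2} = \left(-142 - \frac{109}{\left(10 - 4\right)^{2}}\right)^{2} = \left(-142 - \frac{109}{6^{2}}\right)^{2} = \left(-142 - \frac{109}{36}\right)^{2} = \left(- \frac{5221}{36}\right)^{2} = \frac{27258841}{1296}$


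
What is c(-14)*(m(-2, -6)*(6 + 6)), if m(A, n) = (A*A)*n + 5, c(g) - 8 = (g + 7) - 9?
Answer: 1824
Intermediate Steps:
c(g) = 6 + g (c(g) = 8 + ((g + 7) - 9) = 8 + ((7 + g) - 9) = 8 + (-2 + g) = 6 + g)
m(A, n) = 5 + n*A² (m(A, n) = A²*n + 5 = n*A² + 5 = 5 + n*A²)
c(-14)*(m(-2, -6)*(6 + 6)) = (6 - 14)*((5 - 6*(-2)²)*(6 + 6)) = -8*(5 - 6*4)*12 = -8*(5 - 24)*12 = -(-152)*12 = -8*(-228) = 1824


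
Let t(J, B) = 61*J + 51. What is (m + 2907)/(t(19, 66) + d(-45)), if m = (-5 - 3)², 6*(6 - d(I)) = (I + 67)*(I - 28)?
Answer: 8913/4451 ≈ 2.0025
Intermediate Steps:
t(J, B) = 51 + 61*J
d(I) = 6 - (-28 + I)*(67 + I)/6 (d(I) = 6 - (I + 67)*(I - 28)/6 = 6 - (67 + I)*(-28 + I)/6 = 6 - (-28 + I)*(67 + I)/6)
m = 64 (m = (-8)² = 64)
(m + 2907)/(t(19, 66) + d(-45)) = (64 + 2907)/((51 + 61*19) + (956/3 - 13/2*(-45) - ⅙*(-45)²)) = 2971/((51 + 1159) + (956/3 + 585/2 - ⅙*2025)) = 2971/(1210 + (956/3 + 585/2 - 675/2)) = 2971/(1210 + 821/3) = 2971/(4451/3) = 2971*(3/4451) = 8913/4451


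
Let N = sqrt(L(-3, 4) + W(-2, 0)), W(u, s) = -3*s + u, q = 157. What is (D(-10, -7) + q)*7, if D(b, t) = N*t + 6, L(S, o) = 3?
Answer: 1092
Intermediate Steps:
W(u, s) = u - 3*s
N = 1 (N = sqrt(3 + (-2 - 3*0)) = sqrt(3 + (-2 + 0)) = sqrt(3 - 2) = sqrt(1) = 1)
D(b, t) = 6 + t (D(b, t) = 1*t + 6 = t + 6 = 6 + t)
(D(-10, -7) + q)*7 = ((6 - 7) + 157)*7 = (-1 + 157)*7 = 156*7 = 1092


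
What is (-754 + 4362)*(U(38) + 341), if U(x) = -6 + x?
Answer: 1345784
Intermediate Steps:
(-754 + 4362)*(U(38) + 341) = (-754 + 4362)*((-6 + 38) + 341) = 3608*(32 + 341) = 3608*373 = 1345784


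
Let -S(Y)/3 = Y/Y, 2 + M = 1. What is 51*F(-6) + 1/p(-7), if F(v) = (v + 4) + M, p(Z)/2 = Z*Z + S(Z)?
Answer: -14075/92 ≈ -152.99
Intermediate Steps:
M = -1 (M = -2 + 1 = -1)
S(Y) = -3 (S(Y) = -3*Y/Y = -3*1 = -3)
p(Z) = -6 + 2*Z² (p(Z) = 2*(Z*Z - 3) = 2*(Z² - 3) = 2*(-3 + Z²) = -6 + 2*Z²)
F(v) = 3 + v (F(v) = (v + 4) - 1 = (4 + v) - 1 = 3 + v)
51*F(-6) + 1/p(-7) = 51*(3 - 6) + 1/(-6 + 2*(-7)²) = 51*(-3) + 1/(-6 + 2*49) = -153 + 1/(-6 + 98) = -153 + 1/92 = -14075/92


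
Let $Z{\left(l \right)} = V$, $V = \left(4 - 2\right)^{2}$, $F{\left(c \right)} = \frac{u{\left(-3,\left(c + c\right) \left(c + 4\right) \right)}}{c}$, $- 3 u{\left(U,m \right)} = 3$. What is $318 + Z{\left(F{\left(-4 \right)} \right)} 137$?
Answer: $866$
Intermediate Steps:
$u{\left(U,m \right)} = -1$ ($u{\left(U,m \right)} = \left(- \frac{1}{3}\right) 3 = -1$)
$F{\left(c \right)} = - \frac{1}{c}$
$V = 4$ ($V = 2^{2} = 4$)
$Z{\left(l \right)} = 4$
$318 + Z{\left(F{\left(-4 \right)} \right)} 137 = 318 + 4 \cdot 137 = 318 + 548 = 866$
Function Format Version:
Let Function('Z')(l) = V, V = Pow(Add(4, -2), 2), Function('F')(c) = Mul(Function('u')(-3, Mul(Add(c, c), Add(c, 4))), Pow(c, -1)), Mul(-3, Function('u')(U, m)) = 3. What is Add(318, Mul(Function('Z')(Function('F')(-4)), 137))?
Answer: 866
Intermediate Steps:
Function('u')(U, m) = -1 (Function('u')(U, m) = Mul(Rational(-1, 3), 3) = -1)
Function('F')(c) = Mul(-1, Pow(c, -1))
V = 4 (V = Pow(2, 2) = 4)
Function('Z')(l) = 4
Add(318, Mul(Function('Z')(Function('F')(-4)), 137)) = Add(318, Mul(4, 137)) = Add(318, 548) = 866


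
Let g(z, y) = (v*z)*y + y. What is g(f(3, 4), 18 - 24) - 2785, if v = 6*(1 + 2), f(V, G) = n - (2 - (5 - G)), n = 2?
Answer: -2899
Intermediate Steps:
f(V, G) = 5 - G (f(V, G) = 2 - (2 - (5 - G)) = 2 - (2 + (-5 + G)) = 2 - (-3 + G) = 2 + (3 - G) = 5 - G)
v = 18 (v = 6*3 = 18)
g(z, y) = y + 18*y*z (g(z, y) = (18*z)*y + y = 18*y*z + y = y + 18*y*z)
g(f(3, 4), 18 - 24) - 2785 = (18 - 24)*(1 + 18*(5 - 1*4)) - 2785 = -6*(1 + 18*(5 - 4)) - 2785 = -6*(1 + 18*1) - 2785 = -6*(1 + 18) - 2785 = -6*19 - 2785 = -114 - 2785 = -2899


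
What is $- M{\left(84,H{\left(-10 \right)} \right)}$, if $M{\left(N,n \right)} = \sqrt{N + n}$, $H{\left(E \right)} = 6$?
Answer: $- 3 \sqrt{10} \approx -9.4868$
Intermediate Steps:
$- M{\left(84,H{\left(-10 \right)} \right)} = - \sqrt{84 + 6} = - \sqrt{90} = - 3 \sqrt{10}$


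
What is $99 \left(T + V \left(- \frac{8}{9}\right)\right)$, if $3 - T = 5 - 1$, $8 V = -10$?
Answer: $11$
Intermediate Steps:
$V = - \frac{5}{4}$ ($V = \frac{1}{8} \left(-10\right) = - \frac{5}{4} \approx -1.25$)
$T = -1$ ($T = 3 - \left(5 - 1\right) = 3 - 4 = -1$)
$99 \left(T + V \left(- \frac{8}{9}\right)\right) = 99 \left(-1 - \frac{5 \left(- \frac{8}{9}\right)}{4}\right) = 99 \left(-1 - \frac{5 \left(\left(-8\right) \frac{1}{9}\right)}{4}\right) = 99 \left(-1 - - \frac{10}{9}\right) = 99 \left(-1 + \frac{10}{9}\right) = 99 \cdot \frac{1}{9} = 11$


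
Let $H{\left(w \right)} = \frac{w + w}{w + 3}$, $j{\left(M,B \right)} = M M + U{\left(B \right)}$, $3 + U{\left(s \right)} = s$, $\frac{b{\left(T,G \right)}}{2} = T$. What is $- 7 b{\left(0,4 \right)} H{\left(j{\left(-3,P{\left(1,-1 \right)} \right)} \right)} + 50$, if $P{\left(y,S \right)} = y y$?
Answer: $50$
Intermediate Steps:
$b{\left(T,G \right)} = 2 T$
$U{\left(s \right)} = -3 + s$
$P{\left(y,S \right)} = y^{2}$
$j{\left(M,B \right)} = -3 + B + M^{2}$ ($j{\left(M,B \right)} = M M + \left(-3 + B\right) = M^{2} + \left(-3 + B\right) = -3 + B + M^{2}$)
$H{\left(w \right)} = \frac{2 w}{3 + w}$
$- 7 b{\left(0,4 \right)} H{\left(j{\left(-3,P{\left(1,-1 \right)} \right)} \right)} + 50 = - 7 \cdot 2 \cdot 0 \frac{2 \left(-3 + 1^{2} + \left(-3\right)^{2}\right)}{3 + \left(-3 + 1^{2} + \left(-3\right)^{2}\right)} + 50 = \left(-7\right) 0 \frac{2 \left(-3 + 1 + 9\right)}{3 + \left(-3 + 1 + 9\right)} + 50 = 0 \cdot 2 \cdot 7 \frac{1}{3 + 7} + 50 = 0 \cdot 2 \cdot 7 \cdot \frac{1}{10} + 50 = 0 \cdot \frac{7}{5} + 50 = 0 + 50 = 50$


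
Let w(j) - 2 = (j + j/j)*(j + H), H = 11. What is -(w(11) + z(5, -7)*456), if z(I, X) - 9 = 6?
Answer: -7106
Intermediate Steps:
z(I, X) = 15 (z(I, X) = 9 + 6 = 15)
w(j) = 2 + (1 + j)*(11 + j) (w(j) = 2 + (j + j/j)*(j + 11) = 2 + (j + 1)*(11 + j) = 2 + (1 + j)*(11 + j))
-(w(11) + z(5, -7)*456) = -((13 + 11**2 + 12*11) + 15*456) = -((13 + 121 + 132) + 6840) = -(266 + 6840) = -1*7106 = -7106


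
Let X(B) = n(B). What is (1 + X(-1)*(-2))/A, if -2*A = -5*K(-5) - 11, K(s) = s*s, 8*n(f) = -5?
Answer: 9/272 ≈ 0.033088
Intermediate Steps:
n(f) = -5/8 (n(f) = (1/8)*(-5) = -5/8)
X(B) = -5/8
K(s) = s**2
A = 68 (A = -(-5*(-5)**2 - 11)/2 = -(-5*25 - 11)/2 = -(-125 - 11)/2 = -1/2*(-136) = 68)
(1 + X(-1)*(-2))/A = (1 - 5/8*(-2))/68 = (1 + 5/4)*(1/68) = (9/4)*(1/68) = 9/272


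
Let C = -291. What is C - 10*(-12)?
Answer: -171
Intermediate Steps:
C - 10*(-12) = -291 - 10*(-12) = -291 - 1*(-120) = -291 + 120 = -171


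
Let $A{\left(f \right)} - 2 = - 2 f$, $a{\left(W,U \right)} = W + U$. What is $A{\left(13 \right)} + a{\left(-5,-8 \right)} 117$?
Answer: $-1545$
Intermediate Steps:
$a{\left(W,U \right)} = U + W$
$A{\left(f \right)} = 2 - 2 f$
$A{\left(13 \right)} + a{\left(-5,-8 \right)} 117 = \left(2 - 26\right) + \left(-8 - 5\right) 117 = \left(2 - 26\right) - 1521 = -24 - 1521 = -1545$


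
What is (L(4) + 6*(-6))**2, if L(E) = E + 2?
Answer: 900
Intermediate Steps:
L(E) = 2 + E
(L(4) + 6*(-6))**2 = ((2 + 4) + 6*(-6))**2 = (6 - 36)**2 = (-30)**2 = 900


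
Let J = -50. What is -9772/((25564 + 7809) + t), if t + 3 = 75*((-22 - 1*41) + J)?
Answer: -9772/24895 ≈ -0.39253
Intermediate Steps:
t = -8478 (t = -3 + 75*((-22 - 1*41) - 50) = -3 + 75*((-22 - 41) - 50) = -3 + 75*(-63 - 50) = -3 + 75*(-113) = -3 - 8475 = -8478)
-9772/((25564 + 7809) + t) = -9772/((25564 + 7809) - 8478) = -9772/(33373 - 8478) = -9772/24895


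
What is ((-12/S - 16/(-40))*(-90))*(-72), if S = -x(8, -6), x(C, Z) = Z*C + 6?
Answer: 5184/7 ≈ 740.57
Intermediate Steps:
x(C, Z) = 6 + C*Z (x(C, Z) = C*Z + 6 = 6 + C*Z)
S = 42 (S = -(6 + 8*(-6)) = -(6 - 48) = -1*(-42) = 42)
((-12/S - 16/(-40))*(-90))*(-72) = ((-12/42 - 16/(-40))*(-90))*(-72) = ((-12*1/42 - 16*(-1/40))*(-90))*(-72) = ((-2/7 + ⅖)*(-90))*(-72) = ((4/35)*(-90))*(-72) = -72/7*(-72) = 5184/7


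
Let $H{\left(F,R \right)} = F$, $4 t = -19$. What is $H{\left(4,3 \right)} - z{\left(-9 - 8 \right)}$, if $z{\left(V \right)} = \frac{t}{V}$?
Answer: $\frac{253}{68} \approx 3.7206$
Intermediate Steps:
$t = - \frac{19}{4}$ ($t = \frac{1}{4} \left(-19\right) = - \frac{19}{4} \approx -4.75$)
$z{\left(V \right)} = - \frac{19}{4 V}$
$H{\left(4,3 \right)} - z{\left(-9 - 8 \right)} = 4 - - \frac{19}{4 \left(-9 - 8\right)} = 4 - - \frac{19}{4 \left(-17\right)} = 4 - \left(- \frac{19}{4}\right) \left(- \frac{1}{17}\right) = 4 - \frac{19}{68} = \frac{253}{68}$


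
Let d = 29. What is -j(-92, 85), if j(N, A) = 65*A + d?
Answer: -5554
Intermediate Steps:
j(N, A) = 29 + 65*A (j(N, A) = 65*A + 29 = 29 + 65*A)
-j(-92, 85) = -(29 + 65*85) = -(29 + 5525) = -1*5554 = -5554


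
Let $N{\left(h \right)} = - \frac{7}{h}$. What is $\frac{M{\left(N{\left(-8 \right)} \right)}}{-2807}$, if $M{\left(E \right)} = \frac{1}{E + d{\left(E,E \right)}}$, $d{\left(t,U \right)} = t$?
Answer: $- \frac{4}{19649} \approx -0.00020357$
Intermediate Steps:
$M{\left(E \right)} = \frac{1}{2 E}$ ($M{\left(E \right)} = \frac{1}{E + E} = \frac{1}{2 E}$)
$\frac{M{\left(N{\left(-8 \right)} \right)}}{-2807} = \frac{\frac{1}{2} \frac{1}{\left(-7\right) \frac{1}{-8}}}{-2807} = \frac{1}{2 \left(\left(-7\right) \left(- \frac{1}{8}\right)\right)} \left(- \frac{1}{2807}\right) = \frac{1}{2 \cdot \frac{7}{8}} \left(- \frac{1}{2807}\right) = \frac{1}{2} \cdot \frac{8}{7} \left(- \frac{1}{2807}\right) = \frac{4}{7} \left(- \frac{1}{2807}\right) = - \frac{4}{19649}$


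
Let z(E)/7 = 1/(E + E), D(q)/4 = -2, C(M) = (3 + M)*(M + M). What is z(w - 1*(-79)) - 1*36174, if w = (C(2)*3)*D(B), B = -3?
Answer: -29011555/802 ≈ -36174.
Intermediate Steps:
C(M) = 2*M*(3 + M) (C(M) = (3 + M)*(2*M) = 2*M*(3 + M))
D(q) = -8 (D(q) = 4*(-2) = -8)
w = -480 (w = ((2*2*(3 + 2))*3)*(-8) = ((2*2*5)*3)*(-8) = (20*3)*(-8) = 60*(-8) = -480)
z(E) = 7/(2*E) (z(E) = 7/(E + E) = 7/((2*E)) = 7*(1/(2*E)) = 7/(2*E))
z(w - 1*(-79)) - 1*36174 = 7/(2*(-480 - 1*(-79))) - 1*36174 = 7/(2*(-480 + 79)) - 36174 = (7/2)/(-401) - 36174 = (7/2)*(-1/401) - 36174 = -7/802 - 36174 = -29011555/802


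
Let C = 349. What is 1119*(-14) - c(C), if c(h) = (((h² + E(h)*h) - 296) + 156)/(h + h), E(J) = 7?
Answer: -5529486/349 ≈ -15844.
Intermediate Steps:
c(h) = (-140 + h² + 7*h)/(2*h) (c(h) = (((h² + 7*h) - 296) + 156)/(h + h) = ((-296 + h² + 7*h) + 156)/((2*h)) = (-140 + h² + 7*h)*(1/(2*h)) = (-140 + h² + 7*h)/(2*h))
1119*(-14) - c(C) = 1119*(-14) - (-140 + 349*(7 + 349))/(2*349) = -15666 - (-140 + 349*356)/(2*349) = -15666 - (-140 + 124244)/(2*349) = -15666 - 124104/(2*349) = -15666 - 1*62052/349 = -15666 - 62052/349 = -5529486/349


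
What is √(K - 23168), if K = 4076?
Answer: 2*I*√4773 ≈ 138.17*I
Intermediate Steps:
√(K - 23168) = √(4076 - 23168) = √(-19092) = 2*I*√4773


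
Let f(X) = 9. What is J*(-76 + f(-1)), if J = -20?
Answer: 1340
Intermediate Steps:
J*(-76 + f(-1)) = -20*(-76 + 9) = -20*(-67) = 1340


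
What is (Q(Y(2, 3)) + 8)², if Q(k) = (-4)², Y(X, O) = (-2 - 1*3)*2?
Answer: 576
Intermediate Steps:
Y(X, O) = -10 (Y(X, O) = (-2 - 3)*2 = -5*2 = -10)
Q(k) = 16
(Q(Y(2, 3)) + 8)² = (16 + 8)² = 24² = 576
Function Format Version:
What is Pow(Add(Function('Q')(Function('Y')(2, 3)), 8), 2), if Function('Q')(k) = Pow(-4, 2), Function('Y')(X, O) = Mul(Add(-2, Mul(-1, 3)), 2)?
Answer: 576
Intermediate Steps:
Function('Y')(X, O) = -10 (Function('Y')(X, O) = Mul(Add(-2, -3), 2) = Mul(-5, 2) = -10)
Function('Q')(k) = 16
Pow(Add(Function('Q')(Function('Y')(2, 3)), 8), 2) = Pow(Add(16, 8), 2) = Pow(24, 2) = 576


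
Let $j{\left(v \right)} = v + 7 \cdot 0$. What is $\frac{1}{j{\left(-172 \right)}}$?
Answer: $- \frac{1}{172} \approx -0.005814$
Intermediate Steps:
$j{\left(v \right)} = v$ ($j{\left(v \right)} = v + 0 = v$)
$\frac{1}{j{\left(-172 \right)}} = \frac{1}{-172} = - \frac{1}{172}$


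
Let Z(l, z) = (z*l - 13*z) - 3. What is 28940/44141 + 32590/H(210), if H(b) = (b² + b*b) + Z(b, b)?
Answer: 5188224170/5719216947 ≈ 0.90716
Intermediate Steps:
Z(l, z) = -3 - 13*z + l*z (Z(l, z) = (l*z - 13*z) - 3 = (-13*z + l*z) - 3 = -3 - 13*z + l*z)
H(b) = -3 - 13*b + 3*b² (H(b) = (b² + b*b) + (-3 - 13*b + b*b) = (b² + b²) + (-3 - 13*b + b²) = 2*b² + (-3 + b² - 13*b) = -3 - 13*b + 3*b²)
28940/44141 + 32590/H(210) = 28940/44141 + 32590/(-3 - 13*210 + 3*210²) = 28940*(1/44141) + 32590/(-3 - 2730 + 3*44100) = 28940/44141 + 32590/(-3 - 2730 + 132300) = 28940/44141 + 32590/129567 = 5188224170/5719216947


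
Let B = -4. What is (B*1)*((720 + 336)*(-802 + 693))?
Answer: 460416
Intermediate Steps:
(B*1)*((720 + 336)*(-802 + 693)) = (-4*1)*((720 + 336)*(-802 + 693)) = -4224*(-109) = -4*(-115104) = 460416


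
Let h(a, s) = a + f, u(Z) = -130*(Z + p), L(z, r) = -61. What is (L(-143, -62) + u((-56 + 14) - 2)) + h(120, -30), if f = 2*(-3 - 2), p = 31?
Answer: 1739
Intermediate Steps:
u(Z) = -4030 - 130*Z (u(Z) = -130*(Z + 31) = -130*(31 + Z) = -4030 - 130*Z)
f = -10 (f = 2*(-5) = -10)
h(a, s) = -10 + a (h(a, s) = a - 10 = -10 + a)
(L(-143, -62) + u((-56 + 14) - 2)) + h(120, -30) = (-61 + (-4030 - 130*((-56 + 14) - 2))) + (-10 + 120) = (-61 + (-4030 - 130*(-42 - 2))) + 110 = (-61 + (-4030 - 130*(-44))) + 110 = (-61 + (-4030 + 5720)) + 110 = (-61 + 1690) + 110 = 1629 + 110 = 1739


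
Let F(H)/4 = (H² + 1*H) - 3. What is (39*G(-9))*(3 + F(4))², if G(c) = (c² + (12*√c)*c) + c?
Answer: 14155128 - 63698076*I ≈ 1.4155e+7 - 6.3698e+7*I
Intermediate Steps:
F(H) = -12 + 4*H + 4*H² (F(H) = 4*((H² + 1*H) - 3) = 4*((H² + H) - 3) = 4*((H + H²) - 3) = 4*(-3 + H + H²) = -12 + 4*H + 4*H²)
G(c) = c + c² + 12*c^(3/2) (G(c) = (c² + 12*c^(3/2)) + c = c + c² + 12*c^(3/2))
(39*G(-9))*(3 + F(4))² = (39*(-9 + (-9)² + 12*(-9)^(3/2)))*(3 + (-12 + 4*4 + 4*4²))² = (39*(-9 + 81 + 12*(-27*I)))*(3 + (-12 + 16 + 4*16))² = (39*(-9 + 81 - 324*I))*(3 + (-12 + 16 + 64))² = (39*(72 - 324*I))*(3 + 68)² = (2808 - 12636*I)*71² = (2808 - 12636*I)*5041 = 14155128 - 63698076*I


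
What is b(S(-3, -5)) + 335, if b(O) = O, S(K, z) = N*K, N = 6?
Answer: 317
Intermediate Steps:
S(K, z) = 6*K
b(S(-3, -5)) + 335 = 6*(-3) + 335 = -18 + 335 = 317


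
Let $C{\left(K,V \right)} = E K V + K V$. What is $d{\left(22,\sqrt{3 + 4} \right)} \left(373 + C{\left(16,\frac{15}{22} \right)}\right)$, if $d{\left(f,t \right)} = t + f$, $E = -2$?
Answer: $7966 + \frac{3983 \sqrt{7}}{11} \approx 8924.0$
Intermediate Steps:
$C{\left(K,V \right)} = - K V$ ($C{\left(K,V \right)} = - 2 K V + K V = - K V$)
$d{\left(f,t \right)} = f + t$
$d{\left(22,\sqrt{3 + 4} \right)} \left(373 + C{\left(16,\frac{15}{22} \right)}\right) = \left(22 + \sqrt{3 + 4}\right) \left(373 - 16 \cdot \frac{15}{22}\right) = \left(22 + \sqrt{7}\right) \left(373 - 16 \cdot 15 \cdot \frac{1}{22}\right) = \left(22 + \sqrt{7}\right) \left(373 - 16 \cdot \frac{15}{22}\right) = \left(22 + \sqrt{7}\right) \left(373 - \frac{120}{11}\right) = \left(22 + \sqrt{7}\right) \frac{3983}{11} = 7966 + \frac{3983 \sqrt{7}}{11}$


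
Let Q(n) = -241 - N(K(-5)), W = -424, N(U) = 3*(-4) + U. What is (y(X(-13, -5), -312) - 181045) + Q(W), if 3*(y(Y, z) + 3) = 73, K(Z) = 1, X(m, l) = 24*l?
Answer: -543761/3 ≈ -1.8125e+5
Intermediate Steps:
y(Y, z) = 64/3 (y(Y, z) = -3 + (⅓)*73 = -3 + 73/3 = 64/3)
N(U) = -12 + U
Q(n) = -230 (Q(n) = -241 - (-12 + 1) = -241 - 1*(-11) = -241 + 11 = -230)
(y(X(-13, -5), -312) - 181045) + Q(W) = (64/3 - 181045) - 230 = -543071/3 - 230 = -543761/3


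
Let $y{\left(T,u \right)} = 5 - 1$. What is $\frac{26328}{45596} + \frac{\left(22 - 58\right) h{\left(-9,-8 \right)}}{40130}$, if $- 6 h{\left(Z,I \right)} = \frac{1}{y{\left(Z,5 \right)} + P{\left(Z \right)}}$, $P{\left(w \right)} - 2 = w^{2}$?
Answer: $\frac{3829978469}{6632907115} \approx 0.57742$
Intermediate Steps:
$y{\left(T,u \right)} = 4$ ($y{\left(T,u \right)} = 5 - 1 = 4$)
$P{\left(w \right)} = 2 + w^{2}$
$h{\left(Z,I \right)} = - \frac{1}{6 \left(6 + Z^{2}\right)}$ ($h{\left(Z,I \right)} = - \frac{1}{6 \left(4 + \left(2 + Z^{2}\right)\right)} = - \frac{1}{6 \left(6 + Z^{2}\right)}$)
$\frac{26328}{45596} + \frac{\left(22 - 58\right) h{\left(-9,-8 \right)}}{40130} = \frac{26328}{45596} + \frac{\left(22 - 58\right) \left(- \frac{1}{36 + 6 \left(-9\right)^{2}}\right)}{40130} = 26328 \cdot \frac{1}{45596} + - 36 \left(- \frac{1}{36 + 6 \cdot 81}\right) \frac{1}{40130} = \frac{6582}{11399} + - 36 \left(- \frac{1}{36 + 486}\right) \frac{1}{40130} = \frac{6582}{11399} + - 36 \left(- \frac{1}{522}\right) \frac{1}{40130} = \frac{6582}{11399} + - 36 \left(\left(-1\right) \frac{1}{522}\right) \frac{1}{40130} = \frac{6582}{11399} + \left(-36\right) \left(- \frac{1}{522}\right) \frac{1}{40130} = \frac{6582}{11399} + \frac{2}{29} \cdot \frac{1}{40130} = \frac{6582}{11399} + \frac{1}{581885} = \frac{3829978469}{6632907115}$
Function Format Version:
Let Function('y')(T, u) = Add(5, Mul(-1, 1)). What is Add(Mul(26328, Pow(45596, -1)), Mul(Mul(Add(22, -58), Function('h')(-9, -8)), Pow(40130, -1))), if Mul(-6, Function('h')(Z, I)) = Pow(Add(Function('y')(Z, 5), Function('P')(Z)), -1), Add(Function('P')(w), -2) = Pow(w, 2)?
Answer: Rational(3829978469, 6632907115) ≈ 0.57742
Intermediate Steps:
Function('y')(T, u) = 4 (Function('y')(T, u) = Add(5, -1) = 4)
Function('P')(w) = Add(2, Pow(w, 2))
Function('h')(Z, I) = Mul(Rational(-1, 6), Pow(Add(6, Pow(Z, 2)), -1)) (Function('h')(Z, I) = Mul(Rational(-1, 6), Pow(Add(4, Add(2, Pow(Z, 2))), -1)) = Mul(Rational(-1, 6), Pow(Add(6, Pow(Z, 2)), -1)))
Add(Mul(26328, Pow(45596, -1)), Mul(Mul(Add(22, -58), Function('h')(-9, -8)), Pow(40130, -1))) = Add(Mul(26328, Pow(45596, -1)), Mul(Mul(Add(22, -58), Mul(-1, Pow(Add(36, Mul(6, Pow(-9, 2))), -1))), Pow(40130, -1))) = Add(Mul(26328, Rational(1, 45596)), Mul(Mul(-36, Mul(-1, Pow(Add(36, Mul(6, 81)), -1))), Rational(1, 40130))) = Add(Rational(6582, 11399), Mul(Mul(-36, Mul(-1, Pow(Add(36, 486), -1))), Rational(1, 40130))) = Add(Rational(6582, 11399), Mul(Mul(-36, Mul(-1, Pow(522, -1))), Rational(1, 40130))) = Add(Rational(6582, 11399), Mul(Mul(-36, Mul(-1, Rational(1, 522))), Rational(1, 40130))) = Add(Rational(6582, 11399), Mul(Mul(-36, Rational(-1, 522)), Rational(1, 40130))) = Add(Rational(6582, 11399), Mul(Rational(2, 29), Rational(1, 40130))) = Add(Rational(6582, 11399), Rational(1, 581885)) = Rational(3829978469, 6632907115)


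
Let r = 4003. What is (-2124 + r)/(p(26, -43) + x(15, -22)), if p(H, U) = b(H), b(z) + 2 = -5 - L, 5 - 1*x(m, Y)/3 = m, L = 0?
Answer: -1879/37 ≈ -50.784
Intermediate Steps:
x(m, Y) = 15 - 3*m
b(z) = -7 (b(z) = -2 + (-5 - 1*0) = -2 + (-5 + 0) = -2 - 5 = -7)
p(H, U) = -7
(-2124 + r)/(p(26, -43) + x(15, -22)) = (-2124 + 4003)/(-7 + (15 - 3*15)) = 1879/(-7 + (15 - 45)) = 1879/(-7 - 30) = 1879/(-37) = 1879*(-1/37) = -1879/37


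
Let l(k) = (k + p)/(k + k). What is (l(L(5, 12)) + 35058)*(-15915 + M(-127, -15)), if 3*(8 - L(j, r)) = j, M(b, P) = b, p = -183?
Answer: -10681357154/19 ≈ -5.6218e+8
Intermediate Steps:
L(j, r) = 8 - j/3
l(k) = (-183 + k)/(2*k) (l(k) = (k - 183)/(k + k) = (-183 + k)/((2*k)) = (-183 + k)*(1/(2*k)) = (-183 + k)/(2*k))
(l(L(5, 12)) + 35058)*(-15915 + M(-127, -15)) = ((-183 + (8 - 1/3*5))/(2*(8 - 1/3*5)) + 35058)*(-15915 - 127) = ((-183 + (8 - 5/3))/(2*(8 - 5/3)) + 35058)*(-16042) = ((-183 + 19/3)/(2*(19/3)) + 35058)*(-16042) = ((1/2)*(3/19)*(-530/3) + 35058)*(-16042) = (-265/19 + 35058)*(-16042) = (665837/19)*(-16042) = -10681357154/19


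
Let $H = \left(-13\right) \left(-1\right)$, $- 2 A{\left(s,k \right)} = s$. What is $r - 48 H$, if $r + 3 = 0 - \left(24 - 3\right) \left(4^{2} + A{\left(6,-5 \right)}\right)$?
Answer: $-900$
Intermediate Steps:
$A{\left(s,k \right)} = - \frac{s}{2}$
$H = 13$
$r = -276$ ($r = -3 + \left(0 - \left(24 - 3\right) \left(4^{2} - 3\right)\right) = -3 + \left(0 - 21 \left(16 - 3\right)\right) = -3 + \left(0 - 21 \cdot 13\right) = -3 + \left(0 - 273\right) = -3 - 273 = -276$)
$r - 48 H = -276 - 624 = -900$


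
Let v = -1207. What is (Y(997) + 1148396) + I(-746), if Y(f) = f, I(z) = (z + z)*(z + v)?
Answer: 4063269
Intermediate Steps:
I(z) = 2*z*(-1207 + z) (I(z) = (z + z)*(z - 1207) = (2*z)*(-1207 + z) = 2*z*(-1207 + z))
(Y(997) + 1148396) + I(-746) = (997 + 1148396) + 2*(-746)*(-1207 - 746) = 1149393 + 2*(-746)*(-1953) = 1149393 + 2913876 = 4063269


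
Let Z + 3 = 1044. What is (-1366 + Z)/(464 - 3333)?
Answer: 325/2869 ≈ 0.11328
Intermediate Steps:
Z = 1041 (Z = -3 + 1044 = 1041)
(-1366 + Z)/(464 - 3333) = (-1366 + 1041)/(464 - 3333) = -325/(-2869) = -325*(-1/2869) = 325/2869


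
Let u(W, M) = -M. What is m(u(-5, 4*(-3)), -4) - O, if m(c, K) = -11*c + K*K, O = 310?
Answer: -426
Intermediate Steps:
m(c, K) = K² - 11*c (m(c, K) = -11*c + K² = K² - 11*c)
m(u(-5, 4*(-3)), -4) - O = ((-4)² - (-11)*4*(-3)) - 1*310 = (16 - (-11)*(-12)) - 310 = (16 - 11*12) - 310 = (16 - 132) - 310 = -116 - 310 = -426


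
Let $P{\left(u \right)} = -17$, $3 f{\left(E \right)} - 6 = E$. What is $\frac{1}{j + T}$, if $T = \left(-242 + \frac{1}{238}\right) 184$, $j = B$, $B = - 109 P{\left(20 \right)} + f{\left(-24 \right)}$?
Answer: $- \frac{119}{5078947} \approx -2.343 \cdot 10^{-5}$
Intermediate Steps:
$f{\left(E \right)} = 2 + \frac{E}{3}$
$B = 1847$ ($B = \left(-109\right) \left(-17\right) + \left(2 + \frac{1}{3} \left(-24\right)\right) = 1853 + \left(2 - 8\right) = 1853 - 6 = 1847$)
$j = 1847$
$T = - \frac{5298740}{119}$ ($T = \left(-242 + \frac{1}{238}\right) 184 = \left(- \frac{57595}{238}\right) 184 = - \frac{5298740}{119} \approx -44527.0$)
$\frac{1}{j + T} = \frac{1}{1847 - \frac{5298740}{119}} = \frac{1}{- \frac{5078947}{119}} = - \frac{119}{5078947}$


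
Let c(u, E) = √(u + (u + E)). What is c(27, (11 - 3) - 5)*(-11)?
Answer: -11*√57 ≈ -83.048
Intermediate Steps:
c(u, E) = √(E + 2*u) (c(u, E) = √(u + (E + u)) = √(E + 2*u))
c(27, (11 - 3) - 5)*(-11) = √(((11 - 3) - 5) + 2*27)*(-11) = √((8 - 5) + 54)*(-11) = √(3 + 54)*(-11) = √57*(-11) = -11*√57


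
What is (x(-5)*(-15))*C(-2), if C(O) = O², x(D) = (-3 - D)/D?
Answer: 24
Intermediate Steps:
x(D) = (-3 - D)/D
(x(-5)*(-15))*C(-2) = (((-3 - 1*(-5))/(-5))*(-15))*(-2)² = (-(-3 + 5)/5*(-15))*4 = (-⅕*2*(-15))*4 = -⅖*(-15)*4 = 6*4 = 24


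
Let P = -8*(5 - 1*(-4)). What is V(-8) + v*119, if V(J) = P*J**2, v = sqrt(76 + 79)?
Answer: -4608 + 119*sqrt(155) ≈ -3126.5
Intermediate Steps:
v = sqrt(155) ≈ 12.450
P = -72 (P = -8*(5 + 4) = -8*9 = -72)
V(J) = -72*J**2
V(-8) + v*119 = -72*(-8)**2 + sqrt(155)*119 = -72*64 + 119*sqrt(155) = -4608 + 119*sqrt(155)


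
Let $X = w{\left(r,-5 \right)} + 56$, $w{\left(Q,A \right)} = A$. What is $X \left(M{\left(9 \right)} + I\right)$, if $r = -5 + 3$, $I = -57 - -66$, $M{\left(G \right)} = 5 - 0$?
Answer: $714$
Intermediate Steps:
$M{\left(G \right)} = 5$ ($M{\left(G \right)} = 5 + 0 = 5$)
$I = 9$ ($I = -57 + 66 = 9$)
$r = -2$
$X = 51$ ($X = -5 + 56 = 51$)
$X \left(M{\left(9 \right)} + I\right) = 51 \left(5 + 9\right) = 51 \cdot 14 = 714$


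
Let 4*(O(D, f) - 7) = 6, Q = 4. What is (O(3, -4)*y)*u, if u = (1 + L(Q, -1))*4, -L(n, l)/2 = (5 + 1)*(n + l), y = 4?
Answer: -4760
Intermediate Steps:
L(n, l) = -12*l - 12*n (L(n, l) = -2*(5 + 1)*(n + l) = -12*(l + n) = -2*(6*l + 6*n) = -12*l - 12*n)
O(D, f) = 17/2 (O(D, f) = 7 + (1/4)*6 = 7 + 3/2 = 17/2)
u = -140 (u = (1 + (-12*(-1) - 12*4))*4 = (1 + (12 - 48))*4 = (1 - 36)*4 = -35*4 = -140)
(O(3, -4)*y)*u = ((17/2)*4)*(-140) = 34*(-140) = -4760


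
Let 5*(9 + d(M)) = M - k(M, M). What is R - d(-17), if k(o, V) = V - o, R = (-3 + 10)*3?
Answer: 167/5 ≈ 33.400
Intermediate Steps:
R = 21 (R = 7*3 = 21)
d(M) = -9 + M/5 (d(M) = -9 + (M - (M - M))/5 = -9 + (M - 1*0)/5 = -9 + (M + 0)/5 = -9 + M/5)
R - d(-17) = 21 - (-9 + (⅕)*(-17)) = 21 - (-9 - 17/5) = 21 - 1*(-62/5) = 21 + 62/5 = 167/5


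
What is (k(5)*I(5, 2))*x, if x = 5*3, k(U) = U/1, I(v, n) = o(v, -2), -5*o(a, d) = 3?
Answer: -45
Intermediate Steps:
o(a, d) = -3/5 (o(a, d) = -1/5*3 = -3/5)
I(v, n) = -3/5
k(U) = U (k(U) = U*1 = U)
x = 15
(k(5)*I(5, 2))*x = (5*(-3/5))*15 = -3*15 = -45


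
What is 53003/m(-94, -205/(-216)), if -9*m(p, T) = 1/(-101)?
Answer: 48179727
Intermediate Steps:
m(p, T) = 1/909 (m(p, T) = -⅑/(-101) = -⅑*(-1/101) = 1/909)
53003/m(-94, -205/(-216)) = 53003/(1/909) = 53003*909 = 48179727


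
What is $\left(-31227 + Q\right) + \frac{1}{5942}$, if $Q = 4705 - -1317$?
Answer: $- \frac{149768109}{5942} \approx -25205.0$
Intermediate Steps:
$Q = 6022$ ($Q = 4705 + 1317 = 6022$)
$\left(-31227 + Q\right) + \frac{1}{5942} = \left(-31227 + 6022\right) + \frac{1}{5942} = -25205 + \frac{1}{5942} = - \frac{149768109}{5942}$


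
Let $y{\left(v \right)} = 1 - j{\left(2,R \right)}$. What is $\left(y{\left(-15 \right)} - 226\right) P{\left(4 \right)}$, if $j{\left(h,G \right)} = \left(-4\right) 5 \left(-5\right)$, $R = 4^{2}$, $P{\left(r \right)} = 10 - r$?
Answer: $-1950$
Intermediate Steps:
$R = 16$
$j{\left(h,G \right)} = 100$ ($j{\left(h,G \right)} = \left(-20\right) \left(-5\right) = 100$)
$y{\left(v \right)} = -99$ ($y{\left(v \right)} = 1 - 100 = -99$)
$\left(y{\left(-15 \right)} - 226\right) P{\left(4 \right)} = \left(-99 - 226\right) \left(10 - 4\right) = - 325 \left(10 - 4\right) = \left(-325\right) 6 = -1950$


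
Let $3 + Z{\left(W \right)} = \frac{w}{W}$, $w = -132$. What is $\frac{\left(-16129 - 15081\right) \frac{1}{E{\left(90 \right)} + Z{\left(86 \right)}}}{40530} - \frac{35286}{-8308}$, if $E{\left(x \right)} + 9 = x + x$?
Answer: $\frac{127822548055}{30128311899} \approx 4.2426$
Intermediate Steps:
$Z{\left(W \right)} = -3 - \frac{132}{W}$
$E{\left(x \right)} = -9 + 2 x$ ($E{\left(x \right)} = -9 + \left(x + x\right) = -9 + 2 x$)
$\frac{\left(-16129 - 15081\right) \frac{1}{E{\left(90 \right)} + Z{\left(86 \right)}}}{40530} - \frac{35286}{-8308} = \frac{\left(-16129 - 15081\right) \frac{1}{\left(-9 + 2 \cdot 90\right) - \left(3 + \frac{132}{86}\right)}}{40530} - \frac{35286}{-8308} = - \frac{31210}{\left(-9 + 180\right) - \frac{195}{43}} \cdot \frac{1}{40530} - - \frac{17643}{4154} = - \frac{31210}{171 - \frac{195}{43}} \cdot \frac{1}{40530} + \frac{17643}{4154} = - \frac{31210}{\frac{7158}{43}} \cdot \frac{1}{40530} + \frac{17643}{4154} = \left(-31210\right) \frac{43}{7158} \cdot \frac{1}{40530} + \frac{17643}{4154} = \left(- \frac{671015}{3579}\right) \frac{1}{40530} + \frac{17643}{4154} = - \frac{134203}{29011374} + \frac{17643}{4154} = \frac{127822548055}{30128311899}$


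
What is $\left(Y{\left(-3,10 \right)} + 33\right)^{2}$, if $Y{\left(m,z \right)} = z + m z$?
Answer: $169$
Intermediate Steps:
$\left(Y{\left(-3,10 \right)} + 33\right)^{2} = \left(10 \left(1 - 3\right) + 33\right)^{2} = \left(10 \left(-2\right) + 33\right)^{2} = \left(-20 + 33\right)^{2} = 13^{2} = 169$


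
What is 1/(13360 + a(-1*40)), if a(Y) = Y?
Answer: 1/13320 ≈ 7.5075e-5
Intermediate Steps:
1/(13360 + a(-1*40)) = 1/(13360 - 1*40) = 1/(13360 - 40) = 1/13320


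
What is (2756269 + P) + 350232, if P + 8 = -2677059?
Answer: 429434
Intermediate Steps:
P = -2677067 (P = -8 - 2677059 = -2677067)
(2756269 + P) + 350232 = (2756269 - 2677067) + 350232 = 79202 + 350232 = 429434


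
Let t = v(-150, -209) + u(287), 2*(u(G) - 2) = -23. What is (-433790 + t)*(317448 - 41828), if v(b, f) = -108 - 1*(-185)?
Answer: -119542595450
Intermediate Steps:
u(G) = -19/2 (u(G) = 2 + (½)*(-23) = 2 - 23/2 = -19/2)
v(b, f) = 77 (v(b, f) = -108 + 185 = 77)
t = 135/2 (t = 77 - 19/2 = 135/2 ≈ 67.500)
(-433790 + t)*(317448 - 41828) = (-433790 + 135/2)*(317448 - 41828) = -867445/2*275620 = -119542595450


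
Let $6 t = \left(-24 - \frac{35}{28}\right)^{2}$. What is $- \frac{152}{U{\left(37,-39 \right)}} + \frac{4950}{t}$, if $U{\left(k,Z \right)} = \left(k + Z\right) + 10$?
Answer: $\frac{281381}{10201} \approx 27.584$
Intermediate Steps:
$U{\left(k,Z \right)} = 10 + Z + k$ ($U{\left(k,Z \right)} = \left(Z + k\right) + 10 = 10 + Z + k$)
$t = \frac{10201}{96}$ ($t = \frac{\left(-24 - \frac{35}{28}\right)^{2}}{6} = \frac{\left(-24 - \frac{5}{4}\right)^{2}}{6} = \frac{\left(- \frac{101}{4}\right)^{2}}{6} = \frac{1}{6} \cdot \frac{10201}{16} = \frac{10201}{96} \approx 106.26$)
$- \frac{152}{U{\left(37,-39 \right)}} + \frac{4950}{t} = - \frac{152}{10 - 39 + 37} + \frac{4950}{\frac{10201}{96}} = - \frac{152}{8} + 4950 \cdot \frac{96}{10201} = \left(-152\right) \frac{1}{8} + \frac{475200}{10201} = -19 + \frac{475200}{10201} = \frac{281381}{10201}$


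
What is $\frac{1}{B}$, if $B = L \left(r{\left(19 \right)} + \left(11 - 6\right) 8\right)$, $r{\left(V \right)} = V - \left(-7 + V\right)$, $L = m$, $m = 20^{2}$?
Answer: $\frac{1}{18800} \approx 5.3191 \cdot 10^{-5}$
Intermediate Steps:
$m = 400$
$L = 400$
$r{\left(V \right)} = 7$
$B = 18800$ ($B = 400 \left(7 + \left(11 - 6\right) 8\right) = 400 \left(7 + 5 \cdot 8\right) = 400 \left(7 + 40\right) = 400 \cdot 47 = 18800$)
$\frac{1}{B} = \frac{1}{18800}$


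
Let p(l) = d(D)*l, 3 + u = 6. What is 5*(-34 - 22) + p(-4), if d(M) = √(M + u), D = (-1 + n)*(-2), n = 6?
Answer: -280 - 4*I*√7 ≈ -280.0 - 10.583*I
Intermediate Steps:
u = 3 (u = -3 + 6 = 3)
D = -10 (D = (-1 + 6)*(-2) = 5*(-2) = -10)
d(M) = √(3 + M) (d(M) = √(M + 3) = √(3 + M))
p(l) = I*l*√7 (p(l) = √(3 - 10)*l = √(-7)*l = (I*√7)*l = I*l*√7)
5*(-34 - 22) + p(-4) = 5*(-34 - 22) + I*(-4)*√7 = 5*(-56) - 4*I*√7 = -280 - 4*I*√7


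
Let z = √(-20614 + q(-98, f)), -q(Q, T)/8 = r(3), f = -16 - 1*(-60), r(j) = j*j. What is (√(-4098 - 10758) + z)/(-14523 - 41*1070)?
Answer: I*(-√20686 - 2*√3714)/58393 ≈ -0.0045504*I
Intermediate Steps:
r(j) = j²
f = 44 (f = -16 + 60 = 44)
q(Q, T) = -72 (q(Q, T) = -8*3² = -8*9 = -72)
z = I*√20686 (z = √(-20614 - 72) = √(-20686) = I*√20686 ≈ 143.83*I)
(√(-4098 - 10758) + z)/(-14523 - 41*1070) = (√(-4098 - 10758) + I*√20686)/(-14523 - 41*1070) = (√(-14856) + I*√20686)/(-14523 - 43870) = (2*I*√3714 + I*√20686)/(-58393) = (I*√20686 + 2*I*√3714)*(-1/58393) = -2*I*√3714/58393 - I*√20686/58393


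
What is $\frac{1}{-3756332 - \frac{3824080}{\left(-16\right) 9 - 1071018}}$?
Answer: $- \frac{535581}{2011818136852} \approx -2.6622 \cdot 10^{-7}$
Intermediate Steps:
$\frac{1}{-3756332 - \frac{3824080}{\left(-16\right) 9 - 1071018}} = \frac{1}{-3756332 - \frac{3824080}{-144 - 1071018}} = \frac{1}{-3756332 - \frac{3824080}{-1071162}} = \frac{1}{-3756332 - - \frac{1912040}{535581}} = \frac{1}{-3756332 + \frac{1912040}{535581}} = \frac{1}{- \frac{2011818136852}{535581}} = - \frac{535581}{2011818136852}$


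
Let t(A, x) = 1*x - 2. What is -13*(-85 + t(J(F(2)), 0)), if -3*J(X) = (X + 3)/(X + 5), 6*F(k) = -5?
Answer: 1131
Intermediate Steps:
F(k) = -5/6 (F(k) = (1/6)*(-5) = -5/6)
J(X) = -(3 + X)/(3*(5 + X)) (J(X) = -(X + 3)/(3*(X + 5)) = -(3 + X)/(3*(5 + X)))
t(A, x) = -2 + x (t(A, x) = x - 2 = -2 + x)
-13*(-85 + t(J(F(2)), 0)) = -13*(-85 + (-2 + 0)) = -13*(-85 - 2) = -13*(-87) = 1131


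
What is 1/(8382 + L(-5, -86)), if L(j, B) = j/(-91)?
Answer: 91/762767 ≈ 0.00011930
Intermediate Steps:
L(j, B) = -j/91 (L(j, B) = j*(-1/91) = -j/91)
1/(8382 + L(-5, -86)) = 1/(8382 - 1/91*(-5)) = 1/(8382 + 5/91) = 1/(762767/91) = 91/762767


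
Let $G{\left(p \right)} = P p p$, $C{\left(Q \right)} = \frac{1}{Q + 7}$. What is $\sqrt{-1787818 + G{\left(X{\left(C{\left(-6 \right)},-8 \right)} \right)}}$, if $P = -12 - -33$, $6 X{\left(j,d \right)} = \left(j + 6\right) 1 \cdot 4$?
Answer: $\frac{i \sqrt{16086246}}{3} \approx 1336.9 i$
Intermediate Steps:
$C{\left(Q \right)} = \frac{1}{7 + Q}$
$X{\left(j,d \right)} = 4 + \frac{2 j}{3}$ ($X{\left(j,d \right)} = \frac{\left(j + 6\right) 1 \cdot 4}{6} = \frac{\left(6 + j\right) 1 \cdot 4}{6} = \frac{\left(6 + j\right) 4}{6} = \frac{24 + 4 j}{6} = 4 + \frac{2 j}{3}$)
$P = 21$ ($P = -12 + 33 = 21$)
$G{\left(p \right)} = 21 p^{2}$ ($G{\left(p \right)} = 21 p p = 21 p^{2}$)
$\sqrt{-1787818 + G{\left(X{\left(C{\left(-6 \right)},-8 \right)} \right)}} = \sqrt{-1787818 + 21 \left(4 + \frac{2}{3 \left(7 - 6\right)}\right)^{2}} = \sqrt{-1787818 + 21 \left(4 + \frac{2}{3 \cdot 1}\right)^{2}} = \sqrt{-1787818 + 21 \left(4 + \frac{2}{3} \cdot 1\right)^{2}} = \sqrt{-1787818 + 21 \left(4 + \frac{2}{3}\right)^{2}} = \sqrt{-1787818 + 21 \left(\frac{14}{3}\right)^{2}} = \sqrt{-1787818 + 21 \cdot \frac{196}{9}} = \sqrt{-1787818 + \frac{1372}{3}} = \sqrt{- \frac{5362082}{3}} = \frac{i \sqrt{16086246}}{3}$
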